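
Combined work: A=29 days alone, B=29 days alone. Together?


Rate of A = 1/29 per day
Rate of B = 1/29 per day
Combined rate = 1/29 + 1/29 = 58/841 ≈ 0.0690 per day
Days = 1 / combined rate = 841/58
= 14.50 days

14.50 days


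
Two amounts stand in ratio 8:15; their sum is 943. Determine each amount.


Let A = 8k, B = 15k.
8k + 15k = 943
23k = 943 → k = 943/23 = 41
A = 8×41 = 328, B = 15×41 = 615
= A = 328, B = 615

A = 328, B = 615


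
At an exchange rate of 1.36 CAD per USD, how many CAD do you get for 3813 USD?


Amount × rate = 3813 × 1.36
= 5185.68 CAD

5185.68 CAD


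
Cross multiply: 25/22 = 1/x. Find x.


Cross multiply: 25 × x = 22 × 1
25x = 22
x = 22 / 25
= 0.88

0.88


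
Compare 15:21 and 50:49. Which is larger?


15/21 = 0.7143
50/49 = 1.0204
0.7143 < 1.0204, so 15:21 is less
= 50:49

50:49


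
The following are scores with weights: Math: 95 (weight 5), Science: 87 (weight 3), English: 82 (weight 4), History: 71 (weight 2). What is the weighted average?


Numerator = 95×5 + 87×3 + 82×4 + 71×2
= 475 + 261 + 328 + 142
= 1206
Total weight = 14
Weighted avg = 1206/14
= 86.14

86.14


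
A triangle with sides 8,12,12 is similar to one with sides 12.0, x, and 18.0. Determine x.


Scale factor = 12.0/8 = 1.5
Missing side = 12 × 1.5
= 18.0

18.0


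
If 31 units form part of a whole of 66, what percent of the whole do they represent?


Percentage = (part / whole) × 100
= (31 / 66) × 100
≈ 46.97%

46.97%


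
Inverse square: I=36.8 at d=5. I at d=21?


I₁d₁² = I₂d₂²
I₂ = I₁ × (d₁/d₂)²
= 36.8 × (5/21)²
= 36.8 × 25/441
= 920/441
≈ 2.0862

2.0862


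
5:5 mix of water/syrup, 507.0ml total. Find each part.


Total parts = 5 + 5 = 10
water: 507.0 × 5/10 = 253.5ml
syrup: 507.0 × 5/10 = 253.5ml
= 253.5ml and 253.5ml

253.5ml and 253.5ml


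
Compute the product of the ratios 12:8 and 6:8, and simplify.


Compound ratio = (12×6) : (8×8)
= 72:64
GCD = 8
= 9:8

9:8


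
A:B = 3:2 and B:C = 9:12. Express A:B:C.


Match B: multiply A:B by 9 → 27:18
Multiply B:C by 2 → 18:24
Combined: 27:18:24
GCD = 3
= 9:6:8

9:6:8


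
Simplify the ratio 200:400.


GCD(200, 400) = 200
200/200 : 400/200
= 1:2

1:2


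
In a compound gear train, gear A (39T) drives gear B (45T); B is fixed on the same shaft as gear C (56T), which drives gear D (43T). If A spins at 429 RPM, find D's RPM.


Stage 1: RPM_B = RPM_A × t_A/t_B = 429 × 39/45 = 16731/45 = 371.80
B and C share a shaft → RPM_C = RPM_B
Stage 2: RPM_D = RPM_C × t_C/t_D = RPM_A × (t_A×t_C)/(t_B×t_D)
Overall ratio = (39×56)/(45×43) = 2184/1935
RPM_D = 429 × 2184/1935 = 936936/1935
≈ 484.20 RPM

484.20 RPM


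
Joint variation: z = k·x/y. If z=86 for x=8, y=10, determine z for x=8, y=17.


z = k·x/y
Solve for k using the known point: k = z·y/x = 86×10/8 = 860/8 = 107.5000
Now evaluate at x=8, y=17:
z = k × 8 / 17 = (860 × 8) / (8 × 17) = 6880/136
≈ 50.5882

50.5882


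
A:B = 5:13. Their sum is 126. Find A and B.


Let A = 5k, B = 13k.
5k + 13k = 126
18k = 126 → k = 126/18 = 7
A = 5×7 = 35, B = 13×7 = 91
= A = 35, B = 91

A = 35, B = 91


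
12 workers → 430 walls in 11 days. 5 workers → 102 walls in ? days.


Days ∝ work / workers, so d₂ = d₁ × (m₁/m₂) × (w₂/w₁)
Workers factor (inverse): 12/5 = 2.4000
Work factor (direct): 102/430 ≈ 0.2372
d₂ = 11 × 12/5 × 102/430 = (11 × 12 × 102) / (5 × 430) = 13464/2150
≈ 6.26 days

6.26 days


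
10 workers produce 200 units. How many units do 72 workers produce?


Direct proportion: y/x = constant
k = 200/10 = 20.0000
y₂ = k × 72 = 200 × 72 / 10 = 14400/10
= 1440.00

1440.00


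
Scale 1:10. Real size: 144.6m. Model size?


Model size = real / scale
= 144.6 / 10
= 14.4600 m

14.4600 m


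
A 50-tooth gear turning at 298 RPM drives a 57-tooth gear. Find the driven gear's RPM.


Gear ratio = 50:57 = 50:57
RPM_B = RPM_A × (teeth_A / teeth_B)
= 298 × (50/57)
= 261.4 RPM

261.4 RPM


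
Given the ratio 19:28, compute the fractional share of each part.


Total parts = 19 + 28 = 47
First part: 19/47 = 19/47
Second part: 28/47 = 28/47
= 19/47 and 28/47

19/47 and 28/47


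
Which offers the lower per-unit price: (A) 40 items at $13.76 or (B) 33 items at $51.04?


Deal A: $13.76/40 = $0.3440/unit
Deal B: $51.04/33 = $1.5467/unit
A is cheaper per unit
= Deal A

Deal A


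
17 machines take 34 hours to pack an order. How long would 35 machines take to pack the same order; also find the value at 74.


Inverse proportion: x × y = constant
k = 17 × 34 = 578
At x=35: k/35 = 16.51
At x=74: k/74 = 7.81
= 16.51 and 7.81

16.51 and 7.81


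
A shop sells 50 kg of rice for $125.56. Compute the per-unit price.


Unit rate = total / quantity
= 125.56 / 50
= $2.51 per unit

$2.51 per unit


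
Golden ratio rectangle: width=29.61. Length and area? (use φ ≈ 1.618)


φ = (1 + √5) / 2 ≈ 1.618
Length = width × φ = 29.61 × 1.618 = 47.90898
≈ 47.91
Area = width × length = 29.61 × 47.90898 = 1418.5848978 ≈ 1418.58
= Length: 47.91, Area: 1418.58

Length: 47.91, Area: 1418.58


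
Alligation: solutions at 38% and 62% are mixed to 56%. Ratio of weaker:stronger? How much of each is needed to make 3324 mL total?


Let x parts of 38% mix with y parts of 62%.
38x + 62y = 56(x + y)
38x + 62y = 56x + 56y
x(38 - 56) = y(56 - 62)
x/y = (62 - 56)/(56 - 38) = 6/18
Simplify: 1:3
Total parts = 4; one part = 3324/4 = 831.00 mL
38% solution: 1×831.00 = 831.00 mL
62% solution: 3×831.00 = 2493.00 mL
= ratio 1:3; 831.00 mL and 2493.00 mL

ratio 1:3; 831.00 mL and 2493.00 mL


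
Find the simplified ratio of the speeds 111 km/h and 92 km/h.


Ratio = 111:92
GCD = 1
Simplified = 111:92
Time ratio (same distance) = 92:111
Speed ratio = 111:92

111:92


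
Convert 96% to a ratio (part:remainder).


96% means 96 parts out of 100; remainder = 4
Part : remainder = 96:4
GCD = 4
= 24:1

24:1


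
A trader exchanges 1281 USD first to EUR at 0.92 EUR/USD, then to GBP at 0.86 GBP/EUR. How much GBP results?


Step 1: 1281 USD × 0.92 = 1178.52 EUR
Step 2: 1178.52 EUR × 0.86 = 1013.53 GBP
Implied rate USD→GBP = 0.92 × 0.86 = 0.7912
= 1013.53 GBP

1013.53 GBP


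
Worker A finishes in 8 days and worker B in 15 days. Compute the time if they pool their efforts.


Rate of A = 1/8 per day
Rate of B = 1/15 per day
Combined rate = 1/8 + 1/15 = 23/120 ≈ 0.1917 per day
Days = 1 / combined rate = 120/23
≈ 5.22 days

5.22 days


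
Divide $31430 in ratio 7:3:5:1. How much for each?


Total parts = 7 + 3 + 5 + 1 = 16
Part 1: 31430 × 7/16 = 13750.63
Part 2: 31430 × 3/16 = 5893.13
Part 3: 31430 × 5/16 = 9821.88
Part 4: 31430 × 1/16 = 1964.38
= Part 1: $13750.63, Part 2: $5893.13, Part 3: $9821.88, Part 4: $1964.38

Part 1: $13750.63, Part 2: $5893.13, Part 3: $9821.88, Part 4: $1964.38


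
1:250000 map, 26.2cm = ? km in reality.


Real distance = map distance × scale
= 26.2cm × 250000
= 6550000 cm = 65500.0 m
= 65.500 km

65.500 km


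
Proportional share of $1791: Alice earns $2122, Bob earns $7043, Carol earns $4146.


Total income = 2122 + 7043 + 4146 = $13311
Alice: $1791 × 2122/13311 = $285.52
Bob: $1791 × 7043/13311 = $947.64
Carol: $1791 × 4146/13311 = $557.85
= Alice: $285.52, Bob: $947.64, Carol: $557.85

Alice: $285.52, Bob: $947.64, Carol: $557.85


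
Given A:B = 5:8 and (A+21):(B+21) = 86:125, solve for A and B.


Let A = 5k, B = 8k.
(5k + 21) / (8k + 21) = 86/125
Cross-multiply: 125(5k + 21) = 86(8k + 21)
625k + 2625 = 688k + 1806
625k - 688k = 1806 - 2625
-63k = -819
k = -819/-63 = 13
A = 5×13 = 65, B = 8×13 = 104
= A = 65, B = 104

A = 65, B = 104


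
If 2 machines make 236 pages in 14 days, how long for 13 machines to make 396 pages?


Days ∝ work / workers, so d₂ = d₁ × (m₁/m₂) × (w₂/w₁)
Workers factor (inverse): 2/13 ≈ 0.1538
Work factor (direct): 396/236 ≈ 1.6780
d₂ = 14 × 2/13 × 396/236 = (14 × 2 × 396) / (13 × 236) = 11088/3068
≈ 3.61 days

3.61 days


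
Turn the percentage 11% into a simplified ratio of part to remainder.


11% means 11 parts out of 100; remainder = 89
Part : remainder = 11:89
GCD = 1
= 11:89

11:89


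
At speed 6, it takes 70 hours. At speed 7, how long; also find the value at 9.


Inverse proportion: x × y = constant
k = 6 × 70 = 420
At x=7: k/7 = 60.00
At x=9: k/9 = 46.67
= 60.00 and 46.67

60.00 and 46.67


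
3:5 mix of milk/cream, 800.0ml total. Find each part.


Total parts = 3 + 5 = 8
milk: 800.0 × 3/8 = 300.0ml
cream: 800.0 × 5/8 = 500.0ml
= 300.0ml and 500.0ml

300.0ml and 500.0ml


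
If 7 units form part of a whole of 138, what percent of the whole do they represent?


Percentage = (part / whole) × 100
= (7 / 138) × 100
≈ 5.07%

5.07%


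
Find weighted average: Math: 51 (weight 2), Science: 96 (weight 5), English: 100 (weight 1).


Numerator = 51×2 + 96×5 + 100×1
= 102 + 480 + 100
= 682
Total weight = 8
Weighted avg = 682/8
= 85.25

85.25


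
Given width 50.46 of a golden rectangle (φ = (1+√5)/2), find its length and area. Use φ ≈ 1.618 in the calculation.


φ = (1 + √5) / 2 ≈ 1.618
Length = width × φ = 50.46 × 1.618 = 81.64428
≈ 81.64
Area = width × length = 50.46 × 81.64428 = 4119.7703688 ≈ 4119.77
= Length: 81.64, Area: 4119.77

Length: 81.64, Area: 4119.77


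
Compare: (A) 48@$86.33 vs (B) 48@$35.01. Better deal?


Deal A: $86.33/48 = $1.7985/unit
Deal B: $35.01/48 = $0.7294/unit
B is cheaper per unit
= Deal B

Deal B


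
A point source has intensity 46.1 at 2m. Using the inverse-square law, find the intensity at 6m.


I₁d₁² = I₂d₂²
I₂ = I₁ × (d₁/d₂)²
= 46.1 × (2/6)²
= 46.1 × 4/36
= 184.4/36
≈ 5.1222

5.1222


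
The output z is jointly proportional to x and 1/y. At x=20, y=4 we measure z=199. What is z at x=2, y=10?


z = k·x/y
Solve for k using the known point: k = z·y/x = 199×4/20 = 796/20 = 39.8000
Now evaluate at x=2, y=10:
z = k × 2 / 10 = (796 × 2) / (20 × 10) = 1592/200
= 7.9600

7.9600


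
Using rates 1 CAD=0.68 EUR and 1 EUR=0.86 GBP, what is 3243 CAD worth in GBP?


Step 1: 3243 CAD × 0.68 = 2205.24 EUR
Step 2: 2205.24 EUR × 0.86 = 1896.51 GBP
Implied rate CAD→GBP = 0.68 × 0.86 = 0.5848
= 1896.51 GBP

1896.51 GBP


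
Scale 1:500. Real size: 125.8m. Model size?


Model size = real / scale
= 125.8 / 500
= 0.2516 m

0.2516 m


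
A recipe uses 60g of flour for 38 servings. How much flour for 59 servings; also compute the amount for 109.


Direct proportion: y/x = constant
k = 60/38 ≈ 1.5789
y at x=59: k × 59 = 60 × 59 / 38 = 3540/38 ≈ 93.16
y at x=109: k × 109 = 60 × 109 / 38 = 6540/38 ≈ 172.11
= 93.16 and 172.11

93.16 and 172.11


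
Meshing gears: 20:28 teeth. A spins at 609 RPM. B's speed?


Gear ratio = 20:28 = 5:7
RPM_B = RPM_A × (teeth_A / teeth_B)
= 609 × (20/28)
= 435.0 RPM

435.0 RPM


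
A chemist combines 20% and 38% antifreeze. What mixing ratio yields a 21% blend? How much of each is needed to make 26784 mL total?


Let x parts of 20% mix with y parts of 38%.
20x + 38y = 21(x + y)
20x + 38y = 21x + 21y
x(20 - 21) = y(21 - 38)
x/y = (38 - 21)/(21 - 20) = 17/1
Simplify: 17:1
Total parts = 18; one part = 26784/18 = 1488.00 mL
20% solution: 17×1488.00 = 25296.00 mL
38% solution: 1×1488.00 = 1488.00 mL
= ratio 17:1; 25296.00 mL and 1488.00 mL

ratio 17:1; 25296.00 mL and 1488.00 mL


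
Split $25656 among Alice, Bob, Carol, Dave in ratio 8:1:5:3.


Total parts = 8 + 1 + 5 + 3 = 17
Alice: 25656 × 8/17 = 12073.41
Bob: 25656 × 1/17 = 1509.18
Carol: 25656 × 5/17 = 7545.88
Dave: 25656 × 3/17 = 4527.53
= Alice: $12073.41, Bob: $1509.18, Carol: $7545.88, Dave: $4527.53

Alice: $12073.41, Bob: $1509.18, Carol: $7545.88, Dave: $4527.53


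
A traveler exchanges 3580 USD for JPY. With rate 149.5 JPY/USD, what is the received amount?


Amount × rate = 3580 × 149.5
= 535210.00 JPY

535210.00 JPY


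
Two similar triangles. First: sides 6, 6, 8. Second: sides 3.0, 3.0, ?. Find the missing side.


Scale factor = 3.0/6 = 0.5
Missing side = 8 × 0.5
= 4.0

4.0


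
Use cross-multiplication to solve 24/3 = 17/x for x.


Cross multiply: 24 × x = 3 × 17
24x = 51
x = 51 / 24
= 2.13

2.13


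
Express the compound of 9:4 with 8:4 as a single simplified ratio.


Compound ratio = (9×8) : (4×4)
= 72:16
GCD = 8
= 9:2

9:2


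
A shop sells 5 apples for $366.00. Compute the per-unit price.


Unit rate = total / quantity
= 366.00 / 5
= $73.20 per unit

$73.20 per unit


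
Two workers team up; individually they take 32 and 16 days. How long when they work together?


Rate of A = 1/32 per day
Rate of B = 1/16 per day
Combined rate = 1/32 + 1/16 = 48/512 ≈ 0.0938 per day
Days = 1 / combined rate = 512/48
≈ 10.67 days

10.67 days


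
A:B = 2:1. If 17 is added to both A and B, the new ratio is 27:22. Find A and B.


Let A = 2k, B = 1k.
(2k + 17) / (1k + 17) = 27/22
Cross-multiply: 22(2k + 17) = 27(1k + 17)
44k + 374 = 27k + 459
44k - 27k = 459 - 374
17k = 85
k = 85/17 = 5
A = 2×5 = 10, B = 1×5 = 5
= A = 10, B = 5

A = 10, B = 5


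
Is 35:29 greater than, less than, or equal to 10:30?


35/29 = 1.2069
10/30 = 0.3333
1.2069 > 0.3333, so 35:29 is greater
= greater than

greater than


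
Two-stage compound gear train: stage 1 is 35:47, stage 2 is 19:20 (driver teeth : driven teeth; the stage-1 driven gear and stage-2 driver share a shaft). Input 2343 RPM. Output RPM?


Stage 1: RPM_B = RPM_A × t_A/t_B = 2343 × 35/47 = 82005/47 ≈ 1744.79
B and C share a shaft → RPM_C = RPM_B
Stage 2: RPM_D = RPM_C × t_C/t_D = RPM_A × (t_A×t_C)/(t_B×t_D)
Overall ratio = (35×19)/(47×20) = 665/940
RPM_D = 2343 × 665/940 = 1558095/940
≈ 1657.55 RPM

1657.55 RPM


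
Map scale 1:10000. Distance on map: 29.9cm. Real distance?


Real distance = map distance × scale
= 29.9cm × 10000
= 299000 cm = 2990.0 m
= 2.990 km

2.990 km


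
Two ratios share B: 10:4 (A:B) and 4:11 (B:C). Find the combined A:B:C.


Match B: multiply A:B by 4 → 40:16
Multiply B:C by 4 → 16:44
Combined: 40:16:44
GCD = 4
= 10:4:11

10:4:11


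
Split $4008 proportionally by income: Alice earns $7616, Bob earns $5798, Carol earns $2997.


Total income = 7616 + 5798 + 2997 = $16411
Alice: $4008 × 7616/16411 = $1860.03
Bob: $4008 × 5798/16411 = $1416.02
Carol: $4008 × 2997/16411 = $731.95
= Alice: $1860.03, Bob: $1416.02, Carol: $731.95

Alice: $1860.03, Bob: $1416.02, Carol: $731.95


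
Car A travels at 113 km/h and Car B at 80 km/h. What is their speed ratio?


Ratio = 113:80
GCD = 1
Simplified = 113:80
Time ratio (same distance) = 80:113
Speed ratio = 113:80

113:80


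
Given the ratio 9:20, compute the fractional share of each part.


Total parts = 9 + 20 = 29
First part: 9/29 = 9/29
Second part: 20/29 = 20/29
= 9/29 and 20/29

9/29 and 20/29


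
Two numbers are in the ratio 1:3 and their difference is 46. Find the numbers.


Let A = 1k, B = 3k.
3k - 1k = 46
2k = 46 → k = 46/2 = 23
A = 1×23 = 23, B = 3×23 = 69
= A = 23, B = 69

A = 23, B = 69


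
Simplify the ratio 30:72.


GCD(30, 72) = 6
30/6 : 72/6
= 5:12

5:12


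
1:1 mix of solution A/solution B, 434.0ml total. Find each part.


Total parts = 1 + 1 = 2
solution A: 434.0 × 1/2 = 217.0ml
solution B: 434.0 × 1/2 = 217.0ml
= 217.0ml and 217.0ml

217.0ml and 217.0ml


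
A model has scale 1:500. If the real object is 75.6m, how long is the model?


Model size = real / scale
= 75.6 / 500
= 0.1512 m

0.1512 m


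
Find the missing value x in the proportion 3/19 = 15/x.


Cross multiply: 3 × x = 19 × 15
3x = 285
x = 285 / 3
= 95.00

95.00


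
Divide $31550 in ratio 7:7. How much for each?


Total parts = 7 + 7 = 14
Part 1: 31550 × 7/14 = 15775.00
Part 2: 31550 × 7/14 = 15775.00
= Part 1: $15775.00, Part 2: $15775.00

Part 1: $15775.00, Part 2: $15775.00


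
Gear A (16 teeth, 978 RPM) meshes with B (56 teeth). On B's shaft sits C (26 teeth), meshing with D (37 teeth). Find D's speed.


Stage 1: RPM_B = RPM_A × t_A/t_B = 978 × 16/56 = 15648/56 ≈ 279.43
B and C share a shaft → RPM_C = RPM_B
Stage 2: RPM_D = RPM_C × t_C/t_D = RPM_A × (t_A×t_C)/(t_B×t_D)
Overall ratio = (16×26)/(56×37) = 416/2072
RPM_D = 978 × 416/2072 = 406848/2072
≈ 196.36 RPM

196.36 RPM


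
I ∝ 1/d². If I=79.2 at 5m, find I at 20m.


I₁d₁² = I₂d₂²
I₂ = I₁ × (d₁/d₂)²
= 79.2 × (5/20)²
= 79.2 × 25/400
= 1980/400
= 4.9500

4.9500


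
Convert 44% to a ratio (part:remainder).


44% means 44 parts out of 100; remainder = 56
Part : remainder = 44:56
GCD = 4
= 11:14

11:14


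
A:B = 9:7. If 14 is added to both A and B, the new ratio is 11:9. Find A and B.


Let A = 9k, B = 7k.
(9k + 14) / (7k + 14) = 11/9
Cross-multiply: 9(9k + 14) = 11(7k + 14)
81k + 126 = 77k + 154
81k - 77k = 154 - 126
4k = 28
k = 28/4 = 7
A = 9×7 = 63, B = 7×7 = 49
= A = 63, B = 49

A = 63, B = 49


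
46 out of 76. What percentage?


Percentage = (part / whole) × 100
= (46 / 76) × 100
≈ 60.53%

60.53%


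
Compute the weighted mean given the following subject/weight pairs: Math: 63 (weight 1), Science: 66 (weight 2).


Numerator = 63×1 + 66×2
= 63 + 132
= 195
Total weight = 3
Weighted avg = 195/3
= 65.00

65.00


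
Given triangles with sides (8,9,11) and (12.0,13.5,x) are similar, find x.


Scale factor = 12.0/8 = 1.5
Missing side = 11 × 1.5
= 16.5

16.5


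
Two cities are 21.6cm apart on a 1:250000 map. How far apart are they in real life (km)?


Real distance = map distance × scale
= 21.6cm × 250000
= 5400000 cm = 54000.0 m
= 54.000 km

54.000 km


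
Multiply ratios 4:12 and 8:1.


Compound ratio = (4×8) : (12×1)
= 32:12
GCD = 4
= 8:3

8:3


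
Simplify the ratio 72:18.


GCD(72, 18) = 18
72/18 : 18/18
= 4:1

4:1


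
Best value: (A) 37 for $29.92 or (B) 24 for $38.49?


Deal A: $29.92/37 = $0.8086/unit
Deal B: $38.49/24 = $1.6038/unit
A is cheaper per unit
= Deal A

Deal A


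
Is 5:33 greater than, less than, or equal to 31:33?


5/33 = 0.1515
31/33 = 0.9394
0.1515 < 0.9394, so 5:33 is less
= less than

less than


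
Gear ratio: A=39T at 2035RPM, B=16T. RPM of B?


Gear ratio = 39:16 = 39:16
RPM_B = RPM_A × (teeth_A / teeth_B)
= 2035 × (39/16)
= 4960.3 RPM

4960.3 RPM


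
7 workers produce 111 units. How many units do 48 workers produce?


Direct proportion: y/x = constant
k = 111/7 ≈ 15.8571
y₂ = k × 48 = 111 × 48 / 7 = 5328/7
≈ 761.14

761.14


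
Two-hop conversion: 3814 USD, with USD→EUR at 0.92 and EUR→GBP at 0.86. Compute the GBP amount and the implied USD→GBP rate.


Step 1: 3814 USD × 0.92 = 3508.88 EUR
Step 2: 3508.88 EUR × 0.86 = 3017.64 GBP
Implied rate USD→GBP = 0.92 × 0.86 = 0.7912
= 3017.64 GBP; implied rate 0.7912 GBP/USD

3017.64 GBP; implied rate 0.7912 GBP/USD


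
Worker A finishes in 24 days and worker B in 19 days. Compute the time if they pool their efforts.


Rate of A = 1/24 per day
Rate of B = 1/19 per day
Combined rate = 1/24 + 1/19 = 43/456 ≈ 0.0943 per day
Days = 1 / combined rate = 456/43
≈ 10.60 days

10.60 days


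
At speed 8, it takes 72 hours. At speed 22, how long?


Inverse proportion: x × y = constant
k = 8 × 72 = 576
y₂ = k / 22 = 576 / 22
= 26.18

26.18


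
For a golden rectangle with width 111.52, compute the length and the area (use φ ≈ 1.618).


φ = (1 + √5) / 2 ≈ 1.618
Length = width × φ = 111.52 × 1.618 = 180.43936
≈ 180.44
Area = width × length = 111.52 × 180.43936 = 20122.5974272 ≈ 20122.60
= Length: 180.44, Area: 20122.60

Length: 180.44, Area: 20122.60


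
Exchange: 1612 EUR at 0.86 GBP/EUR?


Amount × rate = 1612 × 0.86
= 1386.32 GBP

1386.32 GBP


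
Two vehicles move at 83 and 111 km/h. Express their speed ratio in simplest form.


Ratio = 83:111
GCD = 1
Simplified = 83:111
Time ratio (same distance) = 111:83
Speed ratio = 83:111

83:111


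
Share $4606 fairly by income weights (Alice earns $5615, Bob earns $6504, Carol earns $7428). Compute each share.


Total income = 5615 + 6504 + 7428 = $19547
Alice: $4606 × 5615/19547 = $1323.10
Bob: $4606 × 6504/19547 = $1532.58
Carol: $4606 × 7428/19547 = $1750.31
= Alice: $1323.10, Bob: $1532.58, Carol: $1750.31

Alice: $1323.10, Bob: $1532.58, Carol: $1750.31


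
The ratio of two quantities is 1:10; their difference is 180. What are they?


Let A = 1k, B = 10k.
10k - 1k = 180
9k = 180 → k = 180/9 = 20
A = 1×20 = 20, B = 10×20 = 200
= A = 20, B = 200

A = 20, B = 200


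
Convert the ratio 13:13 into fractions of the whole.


Total parts = 13 + 13 = 26
First part: 13/26 = 1/2
Second part: 13/26 = 1/2
= 1/2 and 1/2

1/2 and 1/2


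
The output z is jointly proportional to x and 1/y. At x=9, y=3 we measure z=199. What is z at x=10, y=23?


z = k·x/y
Solve for k using the known point: k = z·y/x = 199×3/9 = 597/9 ≈ 66.3333
Now evaluate at x=10, y=23:
z = k × 10 / 23 = (597 × 10) / (9 × 23) = 5970/207
≈ 28.8406

28.8406


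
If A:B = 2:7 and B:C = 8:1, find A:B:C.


Match B: multiply A:B by 8 → 16:56
Multiply B:C by 7 → 56:7
Combined: 16:56:7
GCD = 1
= 16:56:7

16:56:7


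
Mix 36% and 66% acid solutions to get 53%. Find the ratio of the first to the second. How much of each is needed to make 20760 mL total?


Let x parts of 36% mix with y parts of 66%.
36x + 66y = 53(x + y)
36x + 66y = 53x + 53y
x(36 - 53) = y(53 - 66)
x/y = (66 - 53)/(53 - 36) = 13/17
Simplify: 13:17
Total parts = 30; one part = 20760/30 = 692.00 mL
36% solution: 13×692.00 = 8996.00 mL
66% solution: 17×692.00 = 11764.00 mL
= ratio 13:17; 8996.00 mL and 11764.00 mL

ratio 13:17; 8996.00 mL and 11764.00 mL


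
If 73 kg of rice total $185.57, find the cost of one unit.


Unit rate = total / quantity
= 185.57 / 73
= $2.54 per unit

$2.54 per unit


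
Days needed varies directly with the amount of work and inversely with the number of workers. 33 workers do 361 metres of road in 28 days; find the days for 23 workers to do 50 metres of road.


Days ∝ work / workers, so d₂ = d₁ × (m₁/m₂) × (w₂/w₁)
Workers factor (inverse): 33/23 ≈ 1.4348
Work factor (direct): 50/361 ≈ 0.1385
d₂ = 28 × 33/23 × 50/361 = (28 × 33 × 50) / (23 × 361) = 46200/8303
≈ 5.56 days

5.56 days


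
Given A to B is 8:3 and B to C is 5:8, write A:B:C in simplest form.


Match B: multiply A:B by 5 → 40:15
Multiply B:C by 3 → 15:24
Combined: 40:15:24
GCD = 1
= 40:15:24

40:15:24


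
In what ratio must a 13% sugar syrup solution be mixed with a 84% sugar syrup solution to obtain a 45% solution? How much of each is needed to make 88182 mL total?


Let x parts of 13% mix with y parts of 84%.
13x + 84y = 45(x + y)
13x + 84y = 45x + 45y
x(13 - 45) = y(45 - 84)
x/y = (84 - 45)/(45 - 13) = 39/32
Simplify: 39:32
Total parts = 71; one part = 88182/71 = 1242.00 mL
13% solution: 39×1242.00 = 48438.00 mL
84% solution: 32×1242.00 = 39744.00 mL
= ratio 39:32; 48438.00 mL and 39744.00 mL

ratio 39:32; 48438.00 mL and 39744.00 mL


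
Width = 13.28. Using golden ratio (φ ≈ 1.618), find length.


φ = (1 + √5) / 2 ≈ 1.618
Length = width × φ = 13.28 × 1.618 = 21.48704
≈ 21.49

21.49


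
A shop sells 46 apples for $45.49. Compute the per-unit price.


Unit rate = total / quantity
= 45.49 / 46
= $0.99 per unit

$0.99 per unit


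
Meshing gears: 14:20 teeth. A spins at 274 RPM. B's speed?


Gear ratio = 14:20 = 7:10
RPM_B = RPM_A × (teeth_A / teeth_B)
= 274 × (14/20)
= 191.8 RPM

191.8 RPM


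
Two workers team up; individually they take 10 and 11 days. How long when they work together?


Rate of A = 1/10 per day
Rate of B = 1/11 per day
Combined rate = 1/10 + 1/11 = 21/110 ≈ 0.1909 per day
Days = 1 / combined rate = 110/21
≈ 5.24 days

5.24 days


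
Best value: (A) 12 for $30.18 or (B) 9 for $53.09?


Deal A: $30.18/12 = $2.5150/unit
Deal B: $53.09/9 = $5.8989/unit
A is cheaper per unit
= Deal A

Deal A


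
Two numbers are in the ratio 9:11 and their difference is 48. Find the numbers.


Let A = 9k, B = 11k.
11k - 9k = 48
2k = 48 → k = 48/2 = 24
A = 9×24 = 216, B = 11×24 = 264
= A = 216, B = 264

A = 216, B = 264


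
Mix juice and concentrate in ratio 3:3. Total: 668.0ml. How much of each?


Total parts = 3 + 3 = 6
juice: 668.0 × 3/6 = 334.0ml
concentrate: 668.0 × 3/6 = 334.0ml
= 334.0ml and 334.0ml

334.0ml and 334.0ml


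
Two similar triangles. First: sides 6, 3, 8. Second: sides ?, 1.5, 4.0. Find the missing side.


Scale factor = 1.5/3 = 0.5
Missing side = 6 × 0.5
= 3.0

3.0


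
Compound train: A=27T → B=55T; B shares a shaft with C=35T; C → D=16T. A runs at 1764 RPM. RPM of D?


Stage 1: RPM_B = RPM_A × t_A/t_B = 1764 × 27/55 = 47628/55 ≈ 865.96
B and C share a shaft → RPM_C = RPM_B
Stage 2: RPM_D = RPM_C × t_C/t_D = RPM_A × (t_A×t_C)/(t_B×t_D)
Overall ratio = (27×35)/(55×16) = 945/880
RPM_D = 1764 × 945/880 = 1666980/880
≈ 1894.30 RPM

1894.30 RPM


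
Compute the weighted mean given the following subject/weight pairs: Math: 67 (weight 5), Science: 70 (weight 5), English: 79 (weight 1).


Numerator = 67×5 + 70×5 + 79×1
= 335 + 350 + 79
= 764
Total weight = 11
Weighted avg = 764/11
= 69.45

69.45


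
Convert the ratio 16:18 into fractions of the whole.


Total parts = 16 + 18 = 34
First part: 16/34 = 8/17
Second part: 18/34 = 9/17
= 8/17 and 9/17

8/17 and 9/17


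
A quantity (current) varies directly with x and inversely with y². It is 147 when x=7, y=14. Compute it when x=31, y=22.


z = k·x/y²
Solve for k using the known point: k = z·y²/x = 147×196/7 = 28812/7 = 4116.0000
Now evaluate at x=31, y=22:
z = k × 31 / 484 = (28812 × 31) / (7 × 484) = 893172/3388
≈ 263.6281

263.6281


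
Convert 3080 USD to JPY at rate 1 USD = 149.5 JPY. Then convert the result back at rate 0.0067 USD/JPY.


Amount × rate = 3080 × 149.5 = 460460.00 JPY
Round-trip: 460460.00 × 0.0067 = 3085.08 USD
= 460460.00 JPY, then 3085.08 USD

460460.00 JPY, then 3085.08 USD


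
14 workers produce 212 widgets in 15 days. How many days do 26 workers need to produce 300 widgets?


Days ∝ work / workers, so d₂ = d₁ × (m₁/m₂) × (w₂/w₁)
Workers factor (inverse): 14/26 ≈ 0.5385
Work factor (direct): 300/212 ≈ 1.4151
d₂ = 15 × 14/26 × 300/212 = (15 × 14 × 300) / (26 × 212) = 63000/5512
≈ 11.43 days

11.43 days


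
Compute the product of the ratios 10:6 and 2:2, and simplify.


Compound ratio = (10×2) : (6×2)
= 20:12
GCD = 4
= 5:3

5:3


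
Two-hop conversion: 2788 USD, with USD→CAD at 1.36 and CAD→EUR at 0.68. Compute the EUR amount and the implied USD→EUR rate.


Step 1: 2788 USD × 1.36 = 3791.68 CAD
Step 2: 3791.68 CAD × 0.68 = 2578.34 EUR
Implied rate USD→EUR = 1.36 × 0.68 = 0.9248
= 2578.34 EUR; implied rate 0.9248 EUR/USD

2578.34 EUR; implied rate 0.9248 EUR/USD


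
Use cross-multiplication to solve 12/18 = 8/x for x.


Cross multiply: 12 × x = 18 × 8
12x = 144
x = 144 / 12
= 12.00

12.00


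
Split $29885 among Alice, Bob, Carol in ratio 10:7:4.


Total parts = 10 + 7 + 4 = 21
Alice: 29885 × 10/21 = 14230.95
Bob: 29885 × 7/21 = 9961.67
Carol: 29885 × 4/21 = 5692.38
= Alice: $14230.95, Bob: $9961.67, Carol: $5692.38

Alice: $14230.95, Bob: $9961.67, Carol: $5692.38


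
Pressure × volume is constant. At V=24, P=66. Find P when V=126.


Inverse proportion: x × y = constant
k = 24 × 66 = 1584
y₂ = k / 126 = 1584 / 126
= 12.57

12.57


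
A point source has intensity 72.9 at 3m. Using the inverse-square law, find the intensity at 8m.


I₁d₁² = I₂d₂²
I₂ = I₁ × (d₁/d₂)²
= 72.9 × (3/8)²
= 72.9 × 9/64
= 656.1/64
≈ 10.2516

10.2516


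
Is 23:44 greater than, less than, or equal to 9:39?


23/44 = 0.5227
9/39 = 0.2308
0.5227 > 0.2308, so 23:44 is greater
= greater than

greater than


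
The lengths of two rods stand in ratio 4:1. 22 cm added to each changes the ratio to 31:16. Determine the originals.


Let A = 4k, B = 1k.
(4k + 22) / (1k + 22) = 31/16
Cross-multiply: 16(4k + 22) = 31(1k + 22)
64k + 352 = 31k + 682
64k - 31k = 682 - 352
33k = 330
k = 330/33 = 10
A = 4×10 = 40, B = 1×10 = 10
= A = 40, B = 10

A = 40, B = 10


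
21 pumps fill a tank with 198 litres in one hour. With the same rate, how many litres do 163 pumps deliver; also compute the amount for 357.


Direct proportion: y/x = constant
k = 198/21 ≈ 9.4286
y at x=163: k × 163 = 198 × 163 / 21 = 32274/21 ≈ 1536.86
y at x=357: k × 357 = 198 × 357 / 21 = 70686/21 = 3366.00
= 1536.86 and 3366.00

1536.86 and 3366.00


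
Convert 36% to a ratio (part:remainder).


36% means 36 parts out of 100; remainder = 64
Part : remainder = 36:64
GCD = 4
= 9:16

9:16


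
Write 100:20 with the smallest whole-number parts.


GCD(100, 20) = 20
100/20 : 20/20
= 5:1

5:1


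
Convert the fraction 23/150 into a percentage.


Percentage = (part / whole) × 100
= (23 / 150) × 100
≈ 15.33%

15.33%


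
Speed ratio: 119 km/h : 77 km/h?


Ratio = 119:77
GCD = 7
Simplified = 17:11
Time ratio (same distance) = 11:17
Speed ratio = 17:11

17:11


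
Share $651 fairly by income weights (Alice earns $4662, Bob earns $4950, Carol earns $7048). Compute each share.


Total income = 4662 + 4950 + 7048 = $16660
Alice: $651 × 4662/16660 = $182.17
Bob: $651 × 4950/16660 = $193.42
Carol: $651 × 7048/16660 = $275.41
= Alice: $182.17, Bob: $193.42, Carol: $275.41

Alice: $182.17, Bob: $193.42, Carol: $275.41


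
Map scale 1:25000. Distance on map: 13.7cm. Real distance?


Real distance = map distance × scale
= 13.7cm × 25000
= 342500 cm = 3425.0 m
= 3.425 km

3.425 km


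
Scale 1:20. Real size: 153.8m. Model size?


Model size = real / scale
= 153.8 / 20
= 7.6900 m

7.6900 m


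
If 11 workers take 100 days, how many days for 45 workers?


Inverse proportion: x × y = constant
k = 11 × 100 = 1100
y₂ = k / 45 = 1100 / 45
= 24.44

24.44


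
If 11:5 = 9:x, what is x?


Cross multiply: 11 × x = 5 × 9
11x = 45
x = 45 / 11
= 4.09

4.09


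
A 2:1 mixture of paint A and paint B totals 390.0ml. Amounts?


Total parts = 2 + 1 = 3
paint A: 390.0 × 2/3 = 260.0ml
paint B: 390.0 × 1/3 = 130.0ml
= 260.0ml and 130.0ml

260.0ml and 130.0ml


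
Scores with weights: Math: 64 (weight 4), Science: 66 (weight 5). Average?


Numerator = 64×4 + 66×5
= 256 + 330
= 586
Total weight = 9
Weighted avg = 586/9
= 65.11

65.11


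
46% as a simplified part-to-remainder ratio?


46% means 46 parts out of 100; remainder = 54
Part : remainder = 46:54
GCD = 2
= 23:27

23:27


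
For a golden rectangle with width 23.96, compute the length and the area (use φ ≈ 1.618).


φ = (1 + √5) / 2 ≈ 1.618
Length = width × φ = 23.96 × 1.618 = 38.76728
≈ 38.77
Area = width × length = 23.96 × 38.76728 = 928.8640288 ≈ 928.86
= Length: 38.77, Area: 928.86

Length: 38.77, Area: 928.86


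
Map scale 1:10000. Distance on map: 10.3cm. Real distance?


Real distance = map distance × scale
= 10.3cm × 10000
= 103000 cm = 1030.0 m
= 1.030 km

1.030 km


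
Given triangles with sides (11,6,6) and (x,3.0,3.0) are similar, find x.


Scale factor = 3.0/6 = 0.5
Missing side = 11 × 0.5
= 5.5

5.5


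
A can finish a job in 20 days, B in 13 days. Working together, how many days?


Rate of A = 1/20 per day
Rate of B = 1/13 per day
Combined rate = 1/20 + 1/13 = 33/260 ≈ 0.1269 per day
Days = 1 / combined rate = 260/33
≈ 7.88 days

7.88 days


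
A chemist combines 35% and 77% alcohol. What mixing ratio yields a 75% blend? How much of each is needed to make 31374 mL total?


Let x parts of 35% mix with y parts of 77%.
35x + 77y = 75(x + y)
35x + 77y = 75x + 75y
x(35 - 75) = y(75 - 77)
x/y = (77 - 75)/(75 - 35) = 2/40
Simplify: 1:20
Total parts = 21; one part = 31374/21 = 1494.00 mL
35% solution: 1×1494.00 = 1494.00 mL
77% solution: 20×1494.00 = 29880.00 mL
= ratio 1:20; 1494.00 mL and 29880.00 mL

ratio 1:20; 1494.00 mL and 29880.00 mL


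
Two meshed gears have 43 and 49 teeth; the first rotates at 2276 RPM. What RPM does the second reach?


Gear ratio = 43:49 = 43:49
RPM_B = RPM_A × (teeth_A / teeth_B)
= 2276 × (43/49)
= 1997.3 RPM

1997.3 RPM


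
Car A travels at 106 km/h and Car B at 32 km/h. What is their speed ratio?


Ratio = 106:32
GCD = 2
Simplified = 53:16
Time ratio (same distance) = 16:53
Speed ratio = 53:16

53:16


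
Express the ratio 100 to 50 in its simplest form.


GCD(100, 50) = 50
100/50 : 50/50
= 2:1

2:1


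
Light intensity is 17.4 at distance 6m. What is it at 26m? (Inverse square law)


I₁d₁² = I₂d₂²
I₂ = I₁ × (d₁/d₂)²
= 17.4 × (6/26)²
= 17.4 × 36/676
= 626.4/676
≈ 0.9266

0.9266


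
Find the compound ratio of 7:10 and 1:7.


Compound ratio = (7×1) : (10×7)
= 7:70
GCD = 7
= 1:10

1:10


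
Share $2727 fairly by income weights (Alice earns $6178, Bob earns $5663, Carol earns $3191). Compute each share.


Total income = 6178 + 5663 + 3191 = $15032
Alice: $2727 × 6178/15032 = $1120.77
Bob: $2727 × 5663/15032 = $1027.34
Carol: $2727 × 3191/15032 = $578.89
= Alice: $1120.77, Bob: $1027.34, Carol: $578.89

Alice: $1120.77, Bob: $1027.34, Carol: $578.89


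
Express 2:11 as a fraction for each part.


Total parts = 2 + 11 = 13
First part: 2/13 = 2/13
Second part: 11/13 = 11/13
= 2/13 and 11/13

2/13 and 11/13


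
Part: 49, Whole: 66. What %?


Percentage = (part / whole) × 100
= (49 / 66) × 100
≈ 74.24%

74.24%


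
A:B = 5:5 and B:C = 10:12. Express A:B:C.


Match B: multiply A:B by 10 → 50:50
Multiply B:C by 5 → 50:60
Combined: 50:50:60
GCD = 10
= 5:5:6

5:5:6


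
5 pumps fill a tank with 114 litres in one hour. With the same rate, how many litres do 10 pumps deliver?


Direct proportion: y/x = constant
k = 114/5 = 22.8000
y₂ = k × 10 = 114 × 10 / 5 = 1140/5
= 228.00

228.00


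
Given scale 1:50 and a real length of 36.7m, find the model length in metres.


Model size = real / scale
= 36.7 / 50
= 0.7340 m

0.7340 m


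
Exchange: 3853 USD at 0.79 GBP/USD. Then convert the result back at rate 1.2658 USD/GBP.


Amount × rate = 3853 × 0.79 = 3043.87 GBP
Round-trip: 3043.87 × 1.2658 = 3852.93 USD
= 3043.87 GBP, then 3852.93 USD

3043.87 GBP, then 3852.93 USD


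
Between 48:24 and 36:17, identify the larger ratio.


48/24 = 2.0000
36/17 = 2.1176
2.0000 < 2.1176, so 48:24 is less
= 36:17

36:17


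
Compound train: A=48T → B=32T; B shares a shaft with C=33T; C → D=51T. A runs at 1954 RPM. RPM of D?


Stage 1: RPM_B = RPM_A × t_A/t_B = 1954 × 48/32 = 93792/32 = 2931.00
B and C share a shaft → RPM_C = RPM_B
Stage 2: RPM_D = RPM_C × t_C/t_D = RPM_A × (t_A×t_C)/(t_B×t_D)
Overall ratio = (48×33)/(32×51) = 1584/1632
RPM_D = 1954 × 1584/1632 = 3095136/1632
≈ 1896.53 RPM

1896.53 RPM


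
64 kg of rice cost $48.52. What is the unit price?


Unit rate = total / quantity
= 48.52 / 64
= $0.76 per unit

$0.76 per unit


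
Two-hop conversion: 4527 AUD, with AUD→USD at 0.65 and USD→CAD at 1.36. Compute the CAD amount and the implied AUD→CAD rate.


Step 1: 4527 AUD × 0.65 = 2942.55 USD
Step 2: 2942.55 USD × 1.36 = 4001.87 CAD
Implied rate AUD→CAD = 0.65 × 1.36 = 0.8840
= 4001.87 CAD; implied rate 0.8840 CAD/AUD

4001.87 CAD; implied rate 0.8840 CAD/AUD


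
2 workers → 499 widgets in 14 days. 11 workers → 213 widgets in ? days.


Days ∝ work / workers, so d₂ = d₁ × (m₁/m₂) × (w₂/w₁)
Workers factor (inverse): 2/11 ≈ 0.1818
Work factor (direct): 213/499 ≈ 0.4269
d₂ = 14 × 2/11 × 213/499 = (14 × 2 × 213) / (11 × 499) = 5964/5489
≈ 1.09 days

1.09 days


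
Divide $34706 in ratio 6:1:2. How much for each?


Total parts = 6 + 1 + 2 = 9
Part 1: 34706 × 6/9 = 23137.33
Part 2: 34706 × 1/9 = 3856.22
Part 3: 34706 × 2/9 = 7712.44
= Part 1: $23137.33, Part 2: $3856.22, Part 3: $7712.44

Part 1: $23137.33, Part 2: $3856.22, Part 3: $7712.44


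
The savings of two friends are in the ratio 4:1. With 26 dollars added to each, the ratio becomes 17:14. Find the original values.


Let A = 4k, B = 1k.
(4k + 26) / (1k + 26) = 17/14
Cross-multiply: 14(4k + 26) = 17(1k + 26)
56k + 364 = 17k + 442
56k - 17k = 442 - 364
39k = 78
k = 78/39 = 2
A = 4×2 = 8, B = 1×2 = 2
= A = 8, B = 2

A = 8, B = 2


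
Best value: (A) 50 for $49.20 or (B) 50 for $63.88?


Deal A: $49.20/50 = $0.9840/unit
Deal B: $63.88/50 = $1.2776/unit
A is cheaper per unit
= Deal A

Deal A


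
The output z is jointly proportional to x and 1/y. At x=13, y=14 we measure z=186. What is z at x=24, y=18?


z = k·x/y
Solve for k using the known point: k = z·y/x = 186×14/13 = 2604/13 ≈ 200.3077
Now evaluate at x=24, y=18:
z = k × 24 / 18 = (2604 × 24) / (13 × 18) = 62496/234
≈ 267.0769

267.0769


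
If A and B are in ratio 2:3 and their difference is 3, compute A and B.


Let A = 2k, B = 3k.
3k - 2k = 3
1k = 3 → k = 3/1 = 3
A = 2×3 = 6, B = 3×3 = 9
= A = 6, B = 9

A = 6, B = 9


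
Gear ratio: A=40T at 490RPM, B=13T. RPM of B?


Gear ratio = 40:13 = 40:13
RPM_B = RPM_A × (teeth_A / teeth_B)
= 490 × (40/13)
= 1507.7 RPM

1507.7 RPM


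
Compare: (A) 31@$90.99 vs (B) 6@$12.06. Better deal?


Deal A: $90.99/31 = $2.9352/unit
Deal B: $12.06/6 = $2.0100/unit
B is cheaper per unit
= Deal B

Deal B


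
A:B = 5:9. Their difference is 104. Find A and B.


Let A = 5k, B = 9k.
9k - 5k = 104
4k = 104 → k = 104/4 = 26
A = 5×26 = 130, B = 9×26 = 234
= A = 130, B = 234

A = 130, B = 234


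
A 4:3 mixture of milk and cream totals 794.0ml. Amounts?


Total parts = 4 + 3 = 7
milk: 794.0 × 4/7 = 453.7ml
cream: 794.0 × 3/7 = 340.3ml
= 453.7ml and 340.3ml

453.7ml and 340.3ml


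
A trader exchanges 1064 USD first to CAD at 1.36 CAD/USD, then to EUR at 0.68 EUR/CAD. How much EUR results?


Step 1: 1064 USD × 1.36 = 1447.04 CAD
Step 2: 1447.04 CAD × 0.68 = 983.99 EUR
Implied rate USD→EUR = 1.36 × 0.68 = 0.9248
= 983.99 EUR

983.99 EUR


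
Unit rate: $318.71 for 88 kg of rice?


Unit rate = total / quantity
= 318.71 / 88
= $3.62 per unit

$3.62 per unit


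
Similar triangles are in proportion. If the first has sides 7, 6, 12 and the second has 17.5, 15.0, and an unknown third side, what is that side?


Scale factor = 17.5/7 = 2.5
Missing side = 12 × 2.5
= 30.0

30.0


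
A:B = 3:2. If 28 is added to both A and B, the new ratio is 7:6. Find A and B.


Let A = 3k, B = 2k.
(3k + 28) / (2k + 28) = 7/6
Cross-multiply: 6(3k + 28) = 7(2k + 28)
18k + 168 = 14k + 196
18k - 14k = 196 - 168
4k = 28
k = 28/4 = 7
A = 3×7 = 21, B = 2×7 = 14
= A = 21, B = 14

A = 21, B = 14


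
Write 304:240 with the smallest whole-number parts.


GCD(304, 240) = 16
304/16 : 240/16
= 19:15

19:15


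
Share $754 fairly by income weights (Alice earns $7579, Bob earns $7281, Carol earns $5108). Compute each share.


Total income = 7579 + 7281 + 5108 = $19968
Alice: $754 × 7579/19968 = $286.19
Bob: $754 × 7281/19968 = $274.93
Carol: $754 × 5108/19968 = $192.88
= Alice: $286.19, Bob: $274.93, Carol: $192.88

Alice: $286.19, Bob: $274.93, Carol: $192.88


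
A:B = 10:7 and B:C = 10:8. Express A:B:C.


Match B: multiply A:B by 10 → 100:70
Multiply B:C by 7 → 70:56
Combined: 100:70:56
GCD = 2
= 50:35:28

50:35:28


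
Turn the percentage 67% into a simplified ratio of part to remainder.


67% means 67 parts out of 100; remainder = 33
Part : remainder = 67:33
GCD = 1
= 67:33

67:33
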